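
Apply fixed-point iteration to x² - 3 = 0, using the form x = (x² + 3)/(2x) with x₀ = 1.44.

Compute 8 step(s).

Equation: x² - 3 = 0
Fixed-point form: x = (x² + 3)/(2x)
x₀ = 1.44

x_1 = g(1.440000) = 1.761667
x_2 = g(1.761667) = 1.732300
x_3 = g(1.732300) = 1.732051
x_4 = g(1.732051) = 1.732051
x_5 = g(1.732051) = 1.732051
x_6 = g(1.732051) = 1.732051
x_7 = g(1.732051) = 1.732051
x_8 = g(1.732051) = 1.732051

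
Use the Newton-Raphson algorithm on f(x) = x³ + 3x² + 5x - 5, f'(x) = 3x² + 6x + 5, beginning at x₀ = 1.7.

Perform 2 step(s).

f(x) = x³ + 3x² + 5x - 5
f'(x) = 3x² + 6x + 5
x₀ = 1.7

Newton-Raphson formula: x_{n+1} = x_n - f(x_n)/f'(x_n)

Iteration 1:
  f(1.700000) = 17.083000
  f'(1.700000) = 23.870000
  x_1 = 1.700000 - 17.083000/23.870000 = 0.984332
Iteration 2:
  f(0.984332) = 3.782114
  f'(0.984332) = 13.812718
  x_2 = 0.984332 - 3.782114/13.812718 = 0.710518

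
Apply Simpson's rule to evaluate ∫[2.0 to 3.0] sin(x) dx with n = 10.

f(x) = sin(x)
a = 2.0, b = 3.0, n = 10
h = (b - a)/n = 0.100000

Simpson's rule: (h/3)[f(x₀) + 4f(x₁) + 2f(x₂) + ... + f(xₙ)]

x_0 = 2.0000, f(x_0) = 0.909297, coefficient = 1
x_1 = 2.1000, f(x_1) = 0.863209, coefficient = 4
x_2 = 2.2000, f(x_2) = 0.808496, coefficient = 2
x_3 = 2.3000, f(x_3) = 0.745705, coefficient = 4
x_4 = 2.4000, f(x_4) = 0.675463, coefficient = 2
x_5 = 2.5000, f(x_5) = 0.598472, coefficient = 4
x_6 = 2.6000, f(x_6) = 0.515501, coefficient = 2
x_7 = 2.7000, f(x_7) = 0.427380, coefficient = 4
x_8 = 2.8000, f(x_8) = 0.334988, coefficient = 2
x_9 = 2.9000, f(x_9) = 0.239249, coefficient = 4
x_10 = 3.0000, f(x_10) = 0.141120, coefficient = 1

I ≈ (0.100000/3) × 17.215379 = 0.573846
Exact value: 0.573846
Error: 0.000000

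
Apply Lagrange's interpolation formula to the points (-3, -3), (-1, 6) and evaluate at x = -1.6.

Lagrange interpolation formula:
P(x) = Σ yᵢ × Lᵢ(x)
where Lᵢ(x) = Π_{j≠i} (x - xⱼ)/(xᵢ - xⱼ)

L_0(-1.6) = (-1.6 - (-1))/(-3 - (-1)) = 0.300000
L_1(-1.6) = (-1.6 - (-3))/(-1 - (-3)) = 0.700000

P(-1.6) = (-3)×L_0(-1.6) + 6×L_1(-1.6)
P(-1.6) = 3.300000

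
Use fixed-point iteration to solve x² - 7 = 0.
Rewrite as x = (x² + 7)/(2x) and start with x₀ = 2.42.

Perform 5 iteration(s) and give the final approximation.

Equation: x² - 7 = 0
Fixed-point form: x = (x² + 7)/(2x)
x₀ = 2.42

x_1 = g(2.420000) = 2.656281
x_2 = g(2.656281) = 2.645772
x_3 = g(2.645772) = 2.645751
x_4 = g(2.645751) = 2.645751
x_5 = g(2.645751) = 2.645751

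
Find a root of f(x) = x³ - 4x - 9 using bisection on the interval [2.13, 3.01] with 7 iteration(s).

f(x) = x³ - 4x - 9
Initial interval: [2.13, 3.01]

Iteration 1:
  c_1 = (2.130000 + 3.010000)/2 = 2.570000
  f(c_1) = f(2.570000) = -2.305407
  f(a) × f(c) ≥ 0, new interval: [2.570000, 3.010000]
Iteration 2:
  c_2 = (2.570000 + 3.010000)/2 = 2.790000
  f(c_2) = f(2.790000) = 1.557639
  f(a) × f(c) < 0, new interval: [2.570000, 2.790000]
Iteration 3:
  c_3 = (2.570000 + 2.790000)/2 = 2.680000
  f(c_3) = f(2.680000) = -0.471168
  f(a) × f(c) ≥ 0, new interval: [2.680000, 2.790000]
Iteration 4:
  c_4 = (2.680000 + 2.790000)/2 = 2.735000
  f(c_4) = f(2.735000) = 0.518415
  f(a) × f(c) < 0, new interval: [2.680000, 2.735000]
Iteration 5:
  c_5 = (2.680000 + 2.735000)/2 = 2.707500
  f(c_5) = f(2.707500) = 0.017481
  f(a) × f(c) < 0, new interval: [2.680000, 2.707500]
Iteration 6:
  c_6 = (2.680000 + 2.707500)/2 = 2.693750
  f(c_6) = f(2.693750) = -0.228371
  f(a) × f(c) ≥ 0, new interval: [2.693750, 2.707500]
Iteration 7:
  c_7 = (2.693750 + 2.707500)/2 = 2.700625
  f(c_7) = f(2.700625) = -0.105828
  f(a) × f(c) ≥ 0, new interval: [2.700625, 2.707500]

After 7 iteration(s), the approximation is c_7 = 2.700625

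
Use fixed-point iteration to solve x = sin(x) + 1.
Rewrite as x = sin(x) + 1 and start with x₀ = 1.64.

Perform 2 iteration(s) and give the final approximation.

Equation: x = sin(x) + 1
Fixed-point form: x = sin(x) + 1
x₀ = 1.64

x_1 = g(1.640000) = 1.997606
x_2 = g(1.997606) = 1.910291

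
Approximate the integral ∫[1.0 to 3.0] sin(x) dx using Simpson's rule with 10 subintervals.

f(x) = sin(x)
a = 1.0, b = 3.0, n = 10
h = (b - a)/n = 0.200000

Simpson's rule: (h/3)[f(x₀) + 4f(x₁) + 2f(x₂) + ... + f(xₙ)]

x_0 = 1.0000, f(x_0) = 0.841471, coefficient = 1
x_1 = 1.2000, f(x_1) = 0.932039, coefficient = 4
x_2 = 1.4000, f(x_2) = 0.985450, coefficient = 2
x_3 = 1.6000, f(x_3) = 0.999574, coefficient = 4
x_4 = 1.8000, f(x_4) = 0.973848, coefficient = 2
x_5 = 2.0000, f(x_5) = 0.909297, coefficient = 4
x_6 = 2.2000, f(x_6) = 0.808496, coefficient = 2
x_7 = 2.4000, f(x_7) = 0.675463, coefficient = 4
x_8 = 2.6000, f(x_8) = 0.515501, coefficient = 2
x_9 = 2.8000, f(x_9) = 0.334988, coefficient = 4
x_10 = 3.0000, f(x_10) = 0.141120, coefficient = 1

I ≈ (0.200000/3) × 22.954627 = 1.530308
Exact value: 1.530295
Error: 0.000014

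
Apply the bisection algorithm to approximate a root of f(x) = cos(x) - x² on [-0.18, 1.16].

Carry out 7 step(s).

f(x) = cos(x) - x²
Initial interval: [-0.18, 1.16]

Iteration 1:
  c_1 = (-0.180000 + 1.160000)/2 = 0.490000
  f(c_1) = f(0.490000) = 0.642233
  f(a) × f(c) ≥ 0, new interval: [0.490000, 1.160000]
Iteration 2:
  c_2 = (0.490000 + 1.160000)/2 = 0.825000
  f(c_2) = f(0.825000) = -0.002068
  f(a) × f(c) < 0, new interval: [0.490000, 0.825000]
Iteration 3:
  c_3 = (0.490000 + 0.825000)/2 = 0.657500
  f(c_3) = f(0.657500) = 0.359216
  f(a) × f(c) ≥ 0, new interval: [0.657500, 0.825000]
Iteration 4:
  c_4 = (0.657500 + 0.825000)/2 = 0.741250
  f(c_4) = f(0.741250) = 0.188174
  f(a) × f(c) ≥ 0, new interval: [0.741250, 0.825000]
Iteration 5:
  c_5 = (0.741250 + 0.825000)/2 = 0.783125
  f(c_5) = f(0.783125) = 0.095428
  f(a) × f(c) ≥ 0, new interval: [0.783125, 0.825000]
Iteration 6:
  c_6 = (0.783125 + 0.825000)/2 = 0.804062
  f(c_6) = f(0.804062) = 0.047270
  f(a) × f(c) ≥ 0, new interval: [0.804062, 0.825000]
Iteration 7:
  c_7 = (0.804062 + 0.825000)/2 = 0.814531
  f(c_7) = f(0.814531) = 0.022748
  f(a) × f(c) ≥ 0, new interval: [0.814531, 0.825000]

After 7 iteration(s), the approximation is c_7 = 0.814531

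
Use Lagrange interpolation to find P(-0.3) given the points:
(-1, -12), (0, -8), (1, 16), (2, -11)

Lagrange interpolation formula:
P(x) = Σ yᵢ × Lᵢ(x)
where Lᵢ(x) = Π_{j≠i} (x - xⱼ)/(xᵢ - xⱼ)

L_0(-0.3) = (-0.3 - 0)/(-1 - 0) × (-0.3 - 1)/(-1 - 1) × (-0.3 - 2)/(-1 - 2) = 0.149500
L_1(-0.3) = (-0.3 - (-1))/(0 - (-1)) × (-0.3 - 1)/(0 - 1) × (-0.3 - 2)/(0 - 2) = 1.046500
L_2(-0.3) = (-0.3 - (-1))/(1 - (-1)) × (-0.3 - 0)/(1 - 0) × (-0.3 - 2)/(1 - 2) = -0.241500
L_3(-0.3) = (-0.3 - (-1))/(2 - (-1)) × (-0.3 - 0)/(2 - 0) × (-0.3 - 1)/(2 - 1) = 0.045500

P(-0.3) = (-12)×L_0(-0.3) + (-8)×L_1(-0.3) + 16×L_2(-0.3) + (-11)×L_3(-0.3)
P(-0.3) = -14.530500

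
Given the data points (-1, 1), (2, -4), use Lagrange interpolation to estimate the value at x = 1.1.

Lagrange interpolation formula:
P(x) = Σ yᵢ × Lᵢ(x)
where Lᵢ(x) = Π_{j≠i} (x - xⱼ)/(xᵢ - xⱼ)

L_0(1.1) = (1.1 - 2)/(-1 - 2) = 0.300000
L_1(1.1) = (1.1 - (-1))/(2 - (-1)) = 0.700000

P(1.1) = 1×L_0(1.1) + (-4)×L_1(1.1)
P(1.1) = -2.500000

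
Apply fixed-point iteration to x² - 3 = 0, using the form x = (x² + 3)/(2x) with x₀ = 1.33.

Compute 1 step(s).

Equation: x² - 3 = 0
Fixed-point form: x = (x² + 3)/(2x)
x₀ = 1.33

x_1 = g(1.330000) = 1.792820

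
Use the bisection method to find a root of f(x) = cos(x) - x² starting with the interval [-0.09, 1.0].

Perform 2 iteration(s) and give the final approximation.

f(x) = cos(x) - x²
Initial interval: [-0.09, 1.0]

Iteration 1:
  c_1 = (-0.090000 + 1.000000)/2 = 0.455000
  f(c_1) = f(0.455000) = 0.691236
  f(a) × f(c) ≥ 0, new interval: [0.455000, 1.000000]
Iteration 2:
  c_2 = (0.455000 + 1.000000)/2 = 0.727500
  f(c_2) = f(0.727500) = 0.217583
  f(a) × f(c) ≥ 0, new interval: [0.727500, 1.000000]

After 2 iteration(s), the approximation is c_2 = 0.727500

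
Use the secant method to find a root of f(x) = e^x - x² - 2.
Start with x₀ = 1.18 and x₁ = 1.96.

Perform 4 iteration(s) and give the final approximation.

f(x) = e^x - x² - 2
x₀ = 1.18, x₁ = 1.96

Secant formula: x_{n+1} = x_n - f(x_n)(x_n - x_{n-1})/(f(x_n) - f(x_{n-1}))

Iteration 1:
  f(1.180000) = -0.138026
  f(1.960000) = 1.257727
  x_2 = 1.960000 - 1.257727×(1.960000 - 1.180000)/(1.257727 - (-0.138026))
       = 1.257134
Iteration 2:
  f(1.960000) = 1.257727
  f(1.257134) = -0.065054
  x_3 = 1.257134 - (-0.065054)×(1.257134 - 1.960000)/(-0.065054 - 1.257727)
       = 1.291701
Iteration 3:
  f(1.257134) = -0.065054
  f(1.291701) = -0.029521
  x_4 = 1.291701 - (-0.029521)×(1.291701 - 1.257134)/(-0.029521 - (-0.065054))
       = 1.320418
Iteration 4:
  f(1.291701) = -0.029521
  f(1.320418) = 0.001483
  x_5 = 1.320418 - 0.001483×(1.320418 - 1.291701)/(0.001483 - (-0.029521))
       = 1.319045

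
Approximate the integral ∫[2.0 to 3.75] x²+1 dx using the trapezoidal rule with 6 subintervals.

f(x) = x²+1
a = 2.0, b = 3.75, n = 6
h = (b - a)/n = 0.291667

Trapezoidal rule: (h/2)[f(x₀) + 2f(x₁) + 2f(x₂) + ... + f(xₙ)]

x_0 = 2.0000, f(x_0) = 5.000000, coefficient = 1
x_1 = 2.2917, f(x_1) = 6.251736, coefficient = 2
x_2 = 2.5833, f(x_2) = 7.673611, coefficient = 2
x_3 = 2.8750, f(x_3) = 9.265625, coefficient = 2
x_4 = 3.1667, f(x_4) = 11.027778, coefficient = 2
x_5 = 3.4583, f(x_5) = 12.960069, coefficient = 2
x_6 = 3.7500, f(x_6) = 15.062500, coefficient = 1

I ≈ (0.291667/2) × 114.420139 = 16.686270
Exact value: 16.661458
Error: 0.024812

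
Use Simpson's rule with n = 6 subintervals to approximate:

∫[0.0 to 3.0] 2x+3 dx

f(x) = 2x+3
a = 0.0, b = 3.0, n = 6
h = (b - a)/n = 0.500000

Simpson's rule: (h/3)[f(x₀) + 4f(x₁) + 2f(x₂) + ... + f(xₙ)]

x_0 = 0.0000, f(x_0) = 3.000000, coefficient = 1
x_1 = 0.5000, f(x_1) = 4.000000, coefficient = 4
x_2 = 1.0000, f(x_2) = 5.000000, coefficient = 2
x_3 = 1.5000, f(x_3) = 6.000000, coefficient = 4
x_4 = 2.0000, f(x_4) = 7.000000, coefficient = 2
x_5 = 2.5000, f(x_5) = 8.000000, coefficient = 4
x_6 = 3.0000, f(x_6) = 9.000000, coefficient = 1

I ≈ (0.500000/3) × 108.000000 = 18.000000
Exact value: 18.000000
Error: 0.000000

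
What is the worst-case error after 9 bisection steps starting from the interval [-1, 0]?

Bisection error bound: |error| ≤ (b-a)/2^n
|error| ≤ (0 - (-1))/2^9 = 1/2^9
|error| ≤ 0.0019531250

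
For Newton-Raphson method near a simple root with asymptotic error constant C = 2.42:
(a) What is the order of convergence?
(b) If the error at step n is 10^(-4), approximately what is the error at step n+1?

(a) Newton-Raphson has quadratic (order 2) convergence near simple roots.
    This means |e_{n+1}| ≈ C|e_n|².

(b) With |e_n| = 10^(-4) and C = 2.42:
    |e_{n+1}| ≈ 2.42 × (10^(-4))² = 2.42 × 10^(-8)

(a) 2 (quadratic); (b) |e_{n+1}| ≈ 2.420e-08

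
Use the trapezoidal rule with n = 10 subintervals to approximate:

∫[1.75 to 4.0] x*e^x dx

f(x) = x*e^x
a = 1.75, b = 4.0, n = 10
h = (b - a)/n = 0.225000

Trapezoidal rule: (h/2)[f(x₀) + 2f(x₁) + 2f(x₂) + ... + f(xₙ)]

x_0 = 1.7500, f(x_0) = 10.070555, coefficient = 1
x_1 = 1.9750, f(x_1) = 14.233074, coefficient = 2
x_2 = 2.2000, f(x_2) = 19.855030, coefficient = 2
x_3 = 2.4250, f(x_3) = 27.407906, coefficient = 2
x_4 = 2.6500, f(x_4) = 37.508202, coefficient = 2
x_5 = 2.8750, f(x_5) = 50.960594, coefficient = 2
x_6 = 3.1000, f(x_6) = 68.813649, coefficient = 2
x_7 = 3.3250, f(x_7) = 92.431670, coefficient = 2
x_8 = 3.5500, f(x_8) = 123.587277, coefficient = 2
x_9 = 3.7750, f(x_9) = 164.580594, coefficient = 2
x_10 = 4.0000, f(x_10) = 218.392600, coefficient = 1

I ≈ (0.225000/2) × 1427.219149 = 160.562154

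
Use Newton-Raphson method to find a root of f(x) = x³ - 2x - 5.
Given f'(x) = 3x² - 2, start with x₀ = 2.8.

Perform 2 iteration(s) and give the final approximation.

f(x) = x³ - 2x - 5
f'(x) = 3x² - 2
x₀ = 2.8

Newton-Raphson formula: x_{n+1} = x_n - f(x_n)/f'(x_n)

Iteration 1:
  f(2.800000) = 11.352000
  f'(2.800000) = 21.520000
  x_1 = 2.800000 - 11.352000/21.520000 = 2.272491
Iteration 2:
  f(2.272491) = 2.190647
  f'(2.272491) = 13.492642
  x_2 = 2.272491 - 2.190647/13.492642 = 2.110132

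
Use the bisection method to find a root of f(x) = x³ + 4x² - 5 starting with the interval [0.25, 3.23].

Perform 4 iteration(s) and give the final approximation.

f(x) = x³ + 4x² - 5
Initial interval: [0.25, 3.23]

Iteration 1:
  c_1 = (0.250000 + 3.230000)/2 = 1.740000
  f(c_1) = f(1.740000) = 12.378424
  f(a) × f(c) < 0, new interval: [0.250000, 1.740000]
Iteration 2:
  c_2 = (0.250000 + 1.740000)/2 = 0.995000
  f(c_2) = f(0.995000) = -0.054825
  f(a) × f(c) ≥ 0, new interval: [0.995000, 1.740000]
Iteration 3:
  c_3 = (0.995000 + 1.740000)/2 = 1.367500
  f(c_3) = f(1.367500) = 5.037527
  f(a) × f(c) < 0, new interval: [0.995000, 1.367500]
Iteration 4:
  c_4 = (0.995000 + 1.367500)/2 = 1.181250
  f(c_4) = f(1.181250) = 2.229665
  f(a) × f(c) < 0, new interval: [0.995000, 1.181250]

After 4 iteration(s), the approximation is c_4 = 1.181250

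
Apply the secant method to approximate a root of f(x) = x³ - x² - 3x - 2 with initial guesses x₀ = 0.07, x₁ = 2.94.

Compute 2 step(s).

f(x) = x³ - x² - 3x - 2
x₀ = 0.07, x₁ = 2.94

Secant formula: x_{n+1} = x_n - f(x_n)(x_n - x_{n-1})/(f(x_n) - f(x_{n-1}))

Iteration 1:
  f(0.070000) = -2.214557
  f(2.940000) = 5.948584
  x_2 = 2.940000 - 5.948584×(2.940000 - 0.070000)/(5.948584 - (-2.214557))
       = 0.848595
Iteration 2:
  f(2.940000) = 5.948584
  f(0.848595) = -4.654813
  x_3 = 0.848595 - (-4.654813)×(0.848595 - 2.940000)/(-4.654813 - 5.948584)
       = 1.766706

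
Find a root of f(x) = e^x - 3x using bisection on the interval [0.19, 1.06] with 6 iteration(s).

f(x) = e^x - 3x
Initial interval: [0.19, 1.06]

Iteration 1:
  c_1 = (0.190000 + 1.060000)/2 = 0.625000
  f(c_1) = f(0.625000) = -0.006754
  f(a) × f(c) < 0, new interval: [0.190000, 0.625000]
Iteration 2:
  c_2 = (0.190000 + 0.625000)/2 = 0.407500
  f(c_2) = f(0.407500) = 0.280555
  f(a) × f(c) ≥ 0, new interval: [0.407500, 0.625000]
Iteration 3:
  c_3 = (0.407500 + 0.625000)/2 = 0.516250
  f(c_3) = f(0.516250) = 0.126982
  f(a) × f(c) ≥ 0, new interval: [0.516250, 0.625000]
Iteration 4:
  c_4 = (0.516250 + 0.625000)/2 = 0.570625
  f(c_4) = f(0.570625) = 0.057498
  f(a) × f(c) ≥ 0, new interval: [0.570625, 0.625000]
Iteration 5:
  c_5 = (0.570625 + 0.625000)/2 = 0.597812
  f(c_5) = f(0.597812) = 0.024700
  f(a) × f(c) ≥ 0, new interval: [0.597812, 0.625000]
Iteration 6:
  c_6 = (0.597812 + 0.625000)/2 = 0.611406
  f(c_6) = f(0.611406) = 0.008803
  f(a) × f(c) ≥ 0, new interval: [0.611406, 0.625000]

After 6 iteration(s), the approximation is c_6 = 0.611406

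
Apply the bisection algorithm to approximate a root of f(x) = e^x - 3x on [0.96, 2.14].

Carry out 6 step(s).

f(x) = e^x - 3x
Initial interval: [0.96, 2.14]

Iteration 1:
  c_1 = (0.960000 + 2.140000)/2 = 1.550000
  f(c_1) = f(1.550000) = 0.061470
  f(a) × f(c) < 0, new interval: [0.960000, 1.550000]
Iteration 2:
  c_2 = (0.960000 + 1.550000)/2 = 1.255000
  f(c_2) = f(1.255000) = -0.257162
  f(a) × f(c) ≥ 0, new interval: [1.255000, 1.550000]
Iteration 3:
  c_3 = (1.255000 + 1.550000)/2 = 1.402500
  f(c_3) = f(1.402500) = -0.142149
  f(a) × f(c) ≥ 0, new interval: [1.402500, 1.550000]
Iteration 4:
  c_4 = (1.402500 + 1.550000)/2 = 1.476250
  f(c_4) = f(1.476250) = -0.052247
  f(a) × f(c) ≥ 0, new interval: [1.476250, 1.550000]
Iteration 5:
  c_5 = (1.476250 + 1.550000)/2 = 1.513125
  f(c_5) = f(1.513125) = 0.001524
  f(a) × f(c) < 0, new interval: [1.476250, 1.513125]
Iteration 6:
  c_6 = (1.476250 + 1.513125)/2 = 1.494687
  f(c_6) = f(1.494687) = -0.026119
  f(a) × f(c) ≥ 0, new interval: [1.494687, 1.513125]

After 6 iteration(s), the approximation is c_6 = 1.494687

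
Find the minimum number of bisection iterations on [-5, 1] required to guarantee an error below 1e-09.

We need (b-a)/2^n ≤ 1e-09
(1 - (-5))/2^n ≤ 1e-09
6/2^n ≤ 1e-09
2^n ≥ 6000000000
n ≥ log₂(6000000000) = 32.48
n ≥ 33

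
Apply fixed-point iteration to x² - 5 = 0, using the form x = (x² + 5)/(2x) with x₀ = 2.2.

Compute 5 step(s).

Equation: x² - 5 = 0
Fixed-point form: x = (x² + 5)/(2x)
x₀ = 2.2

x_1 = g(2.200000) = 2.236364
x_2 = g(2.236364) = 2.236068
x_3 = g(2.236068) = 2.236068
x_4 = g(2.236068) = 2.236068
x_5 = g(2.236068) = 2.236068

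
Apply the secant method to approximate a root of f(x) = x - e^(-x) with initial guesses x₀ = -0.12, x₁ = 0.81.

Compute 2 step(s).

f(x) = x - e^(-x)
x₀ = -0.12, x₁ = 0.81

Secant formula: x_{n+1} = x_n - f(x_n)(x_n - x_{n-1})/(f(x_n) - f(x_{n-1}))

Iteration 1:
  f(-0.120000) = -1.247497
  f(0.810000) = 0.365142
  x_2 = 0.810000 - 0.365142×(0.810000 - (-0.120000))/(0.365142 - (-1.247497))
       = 0.599425
Iteration 2:
  f(0.810000) = 0.365142
  f(0.599425) = 0.050297
  x_3 = 0.599425 - 0.050297×(0.599425 - 0.810000)/(0.050297 - 0.365142)
       = 0.565785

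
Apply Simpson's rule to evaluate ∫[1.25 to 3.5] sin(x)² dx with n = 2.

f(x) = sin(x)²
a = 1.25, b = 3.5, n = 2
h = (b - a)/n = 1.125000

Simpson's rule: (h/3)[f(x₀) + 4f(x₁) + 2f(x₂) + ... + f(xₙ)]

x_0 = 1.2500, f(x_0) = 0.900572, coefficient = 1
x_1 = 2.3750, f(x_1) = 0.481199, coefficient = 4
x_2 = 3.5000, f(x_2) = 0.123049, coefficient = 1

I ≈ (1.125000/3) × 2.948416 = 1.105656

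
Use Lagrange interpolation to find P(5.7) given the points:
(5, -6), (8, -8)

Lagrange interpolation formula:
P(x) = Σ yᵢ × Lᵢ(x)
where Lᵢ(x) = Π_{j≠i} (x - xⱼ)/(xᵢ - xⱼ)

L_0(5.7) = (5.7 - 8)/(5 - 8) = 0.766667
L_1(5.7) = (5.7 - 5)/(8 - 5) = 0.233333

P(5.7) = (-6)×L_0(5.7) + (-8)×L_1(5.7)
P(5.7) = -6.466667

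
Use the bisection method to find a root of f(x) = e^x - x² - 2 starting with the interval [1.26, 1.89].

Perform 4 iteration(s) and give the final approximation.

f(x) = e^x - x² - 2
Initial interval: [1.26, 1.89]

Iteration 1:
  c_1 = (1.260000 + 1.890000)/2 = 1.575000
  f(c_1) = f(1.575000) = 0.350117
  f(a) × f(c) < 0, new interval: [1.260000, 1.575000]
Iteration 2:
  c_2 = (1.260000 + 1.575000)/2 = 1.417500
  f(c_2) = f(1.417500) = 0.117484
  f(a) × f(c) < 0, new interval: [1.260000, 1.417500]
Iteration 3:
  c_3 = (1.260000 + 1.417500)/2 = 1.338750
  f(c_3) = f(1.338750) = 0.022021
  f(a) × f(c) < 0, new interval: [1.260000, 1.338750]
Iteration 4:
  c_4 = (1.260000 + 1.338750)/2 = 1.299375
  f(c_4) = f(1.299375) = -0.021371
  f(a) × f(c) ≥ 0, new interval: [1.299375, 1.338750]

After 4 iteration(s), the approximation is c_4 = 1.299375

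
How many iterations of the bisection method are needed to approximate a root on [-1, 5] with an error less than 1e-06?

We need (b-a)/2^n ≤ 1e-06
(5 - (-1))/2^n ≤ 1e-06
6/2^n ≤ 1e-06
2^n ≥ 6000000
n ≥ log₂(6000000) = 22.52
n ≥ 23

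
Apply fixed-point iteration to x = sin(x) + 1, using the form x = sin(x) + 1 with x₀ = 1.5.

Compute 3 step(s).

Equation: x = sin(x) + 1
Fixed-point form: x = sin(x) + 1
x₀ = 1.5

x_1 = g(1.500000) = 1.997495
x_2 = g(1.997495) = 1.910337
x_3 = g(1.910337) = 1.942908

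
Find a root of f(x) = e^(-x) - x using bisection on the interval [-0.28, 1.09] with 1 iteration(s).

f(x) = e^(-x) - x
Initial interval: [-0.28, 1.09]

Iteration 1:
  c_1 = (-0.280000 + 1.090000)/2 = 0.405000
  f(c_1) = f(0.405000) = 0.261977
  f(a) × f(c) ≥ 0, new interval: [0.405000, 1.090000]

After 1 iteration(s), the approximation is c_1 = 0.405000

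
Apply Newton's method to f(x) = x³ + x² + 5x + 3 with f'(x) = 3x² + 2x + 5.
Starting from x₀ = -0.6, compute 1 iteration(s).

f(x) = x³ + x² + 5x + 3
f'(x) = 3x² + 2x + 5
x₀ = -0.6

Newton-Raphson formula: x_{n+1} = x_n - f(x_n)/f'(x_n)

Iteration 1:
  f(-0.600000) = 0.144000
  f'(-0.600000) = 4.880000
  x_1 = -0.600000 - 0.144000/4.880000 = -0.629508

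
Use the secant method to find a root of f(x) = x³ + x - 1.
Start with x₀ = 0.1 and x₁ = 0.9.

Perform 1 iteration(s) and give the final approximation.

f(x) = x³ + x - 1
x₀ = 0.1, x₁ = 0.9

Secant formula: x_{n+1} = x_n - f(x_n)(x_n - x_{n-1})/(f(x_n) - f(x_{n-1}))

Iteration 1:
  f(0.100000) = -0.899000
  f(0.900000) = 0.629000
  x_2 = 0.900000 - 0.629000×(0.900000 - 0.100000)/(0.629000 - (-0.899000))
       = 0.570681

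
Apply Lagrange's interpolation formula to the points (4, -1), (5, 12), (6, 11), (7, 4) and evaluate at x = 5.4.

Lagrange interpolation formula:
P(x) = Σ yᵢ × Lᵢ(x)
where Lᵢ(x) = Π_{j≠i} (x - xⱼ)/(xᵢ - xⱼ)

L_0(5.4) = (5.4 - 5)/(4 - 5) × (5.4 - 6)/(4 - 6) × (5.4 - 7)/(4 - 7) = -0.064000
L_1(5.4) = (5.4 - 4)/(5 - 4) × (5.4 - 6)/(5 - 6) × (5.4 - 7)/(5 - 7) = 0.672000
L_2(5.4) = (5.4 - 4)/(6 - 4) × (5.4 - 5)/(6 - 5) × (5.4 - 7)/(6 - 7) = 0.448000
L_3(5.4) = (5.4 - 4)/(7 - 4) × (5.4 - 5)/(7 - 5) × (5.4 - 6)/(7 - 6) = -0.056000

P(5.4) = (-1)×L_0(5.4) + 12×L_1(5.4) + 11×L_2(5.4) + 4×L_3(5.4)
P(5.4) = 12.832000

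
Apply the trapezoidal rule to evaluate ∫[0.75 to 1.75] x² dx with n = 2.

f(x) = x²
a = 0.75, b = 1.75, n = 2
h = (b - a)/n = 0.500000

Trapezoidal rule: (h/2)[f(x₀) + 2f(x₁) + 2f(x₂) + ... + f(xₙ)]

x_0 = 0.7500, f(x_0) = 0.562500, coefficient = 1
x_1 = 1.2500, f(x_1) = 1.562500, coefficient = 2
x_2 = 1.7500, f(x_2) = 3.062500, coefficient = 1

I ≈ (0.500000/2) × 6.750000 = 1.687500
Exact value: 1.645833
Error: 0.041667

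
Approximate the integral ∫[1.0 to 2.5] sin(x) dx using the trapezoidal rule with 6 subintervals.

f(x) = sin(x)
a = 1.0, b = 2.5, n = 6
h = (b - a)/n = 0.250000

Trapezoidal rule: (h/2)[f(x₀) + 2f(x₁) + 2f(x₂) + ... + f(xₙ)]

x_0 = 1.0000, f(x_0) = 0.841471, coefficient = 1
x_1 = 1.2500, f(x_1) = 0.948985, coefficient = 2
x_2 = 1.5000, f(x_2) = 0.997495, coefficient = 2
x_3 = 1.7500, f(x_3) = 0.983986, coefficient = 2
x_4 = 2.0000, f(x_4) = 0.909297, coefficient = 2
x_5 = 2.2500, f(x_5) = 0.778073, coefficient = 2
x_6 = 2.5000, f(x_6) = 0.598472, coefficient = 1

I ≈ (0.250000/2) × 10.675615 = 1.334452
Exact value: 1.341446
Error: 0.006994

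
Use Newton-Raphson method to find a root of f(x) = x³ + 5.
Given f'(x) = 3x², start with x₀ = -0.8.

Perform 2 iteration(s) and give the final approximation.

f(x) = x³ + 5
f'(x) = 3x²
x₀ = -0.8

Newton-Raphson formula: x_{n+1} = x_n - f(x_n)/f'(x_n)

Iteration 1:
  f(-0.800000) = 4.488000
  f'(-0.800000) = 1.920000
  x_1 = -0.800000 - 4.488000/1.920000 = -3.137500
Iteration 2:
  f(-3.137500) = -25.885256
  f'(-3.137500) = 29.531719
  x_2 = -3.137500 - (-25.885256)/29.531719 = -2.260976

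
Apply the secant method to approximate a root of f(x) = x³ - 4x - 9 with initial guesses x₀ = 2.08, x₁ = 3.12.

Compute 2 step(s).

f(x) = x³ - 4x - 9
x₀ = 2.08, x₁ = 3.12

Secant formula: x_{n+1} = x_n - f(x_n)(x_n - x_{n-1})/(f(x_n) - f(x_{n-1}))

Iteration 1:
  f(2.080000) = -8.321088
  f(3.120000) = 8.891328
  x_2 = 3.120000 - 8.891328×(3.120000 - 2.080000)/(8.891328 - (-8.321088))
       = 2.582773
Iteration 2:
  f(3.120000) = 8.891328
  f(2.582773) = -2.102152
  x_3 = 2.582773 - (-2.102152)×(2.582773 - 3.120000)/(-2.102152 - 8.891328)
       = 2.685500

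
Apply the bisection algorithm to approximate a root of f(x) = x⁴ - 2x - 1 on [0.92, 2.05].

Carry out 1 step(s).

f(x) = x⁴ - 2x - 1
Initial interval: [0.92, 2.05]

Iteration 1:
  c_1 = (0.920000 + 2.050000)/2 = 1.485000
  f(c_1) = f(1.485000) = 0.893017
  f(a) × f(c) < 0, new interval: [0.920000, 1.485000]

After 1 iteration(s), the approximation is c_1 = 1.485000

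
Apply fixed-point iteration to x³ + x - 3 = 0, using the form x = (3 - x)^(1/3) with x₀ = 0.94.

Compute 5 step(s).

Equation: x³ + x - 3 = 0
Fixed-point form: x = (3 - x)^(1/3)
x₀ = 0.94

x_1 = g(0.940000) = 1.272396
x_2 = g(1.272396) = 1.199908
x_3 = g(1.199908) = 1.216461
x_4 = g(1.216461) = 1.212721
x_5 = g(1.212721) = 1.213568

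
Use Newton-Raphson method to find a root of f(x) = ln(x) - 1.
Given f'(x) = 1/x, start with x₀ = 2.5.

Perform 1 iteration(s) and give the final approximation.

f(x) = ln(x) - 1
f'(x) = 1/x
x₀ = 2.5

Newton-Raphson formula: x_{n+1} = x_n - f(x_n)/f'(x_n)

Iteration 1:
  f(2.500000) = -0.083709
  f'(2.500000) = 0.400000
  x_1 = 2.500000 - (-0.083709)/0.400000 = 2.709273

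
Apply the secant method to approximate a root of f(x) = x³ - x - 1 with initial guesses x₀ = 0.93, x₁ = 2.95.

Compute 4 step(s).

f(x) = x³ - x - 1
x₀ = 0.93, x₁ = 2.95

Secant formula: x_{n+1} = x_n - f(x_n)(x_n - x_{n-1})/(f(x_n) - f(x_{n-1}))

Iteration 1:
  f(0.930000) = -1.125643
  f(2.950000) = 21.722375
  x_2 = 2.950000 - 21.722375×(2.950000 - 0.930000)/(21.722375 - (-1.125643))
       = 1.029518
Iteration 2:
  f(2.950000) = 21.722375
  f(1.029518) = -0.938323
  x_3 = 1.029518 - (-0.938323)×(1.029518 - 2.950000)/(-0.938323 - 21.722375)
       = 1.109041
Iteration 3:
  f(1.029518) = -0.938323
  f(1.109041) = -0.744952
  x_4 = 1.109041 - (-0.744952)×(1.109041 - 1.029518)/(-0.744952 - (-0.938323))
       = 1.415397
Iteration 4:
  f(1.109041) = -0.744952
  f(1.415397) = 0.420134
  x_5 = 1.415397 - 0.420134×(1.415397 - 1.109041)/(0.420134 - (-0.744952))
       = 1.304924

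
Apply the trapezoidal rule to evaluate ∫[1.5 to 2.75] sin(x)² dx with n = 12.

f(x) = sin(x)²
a = 1.5, b = 2.75, n = 12
h = (b - a)/n = 0.104167

Trapezoidal rule: (h/2)[f(x₀) + 2f(x₁) + 2f(x₂) + ... + f(xₙ)]

x_0 = 1.5000, f(x_0) = 0.994996, coefficient = 1
x_1 = 1.6042, f(x_1) = 0.998887, coefficient = 2
x_2 = 1.7083, f(x_2) = 0.981203, coefficient = 2
x_3 = 1.8125, f(x_3) = 0.942708, coefficient = 2
x_4 = 1.9167, f(x_4) = 0.885068, coefficient = 2
x_5 = 2.0208, f(x_5) = 0.810776, coefficient = 2
x_6 = 2.1250, f(x_6) = 0.723044, coefficient = 2
x_7 = 2.2292, f(x_7) = 0.625666, coefficient = 2
x_8 = 2.3333, f(x_8) = 0.522853, coefficient = 2
x_9 = 2.4375, f(x_9) = 0.419052, coefficient = 2
x_10 = 2.5417, f(x_10) = 0.318752, coefficient = 2
x_11 = 2.6458, f(x_11) = 0.226290, coefficient = 2
x_12 = 2.7500, f(x_12) = 0.145665, coefficient = 1

I ≈ (0.104167/2) × 16.049260 = 0.835899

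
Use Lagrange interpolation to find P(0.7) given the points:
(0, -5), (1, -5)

Lagrange interpolation formula:
P(x) = Σ yᵢ × Lᵢ(x)
where Lᵢ(x) = Π_{j≠i} (x - xⱼ)/(xᵢ - xⱼ)

L_0(0.7) = (0.7 - 1)/(0 - 1) = 0.300000
L_1(0.7) = (0.7 - 0)/(1 - 0) = 0.700000

P(0.7) = (-5)×L_0(0.7) + (-5)×L_1(0.7)
P(0.7) = -5.000000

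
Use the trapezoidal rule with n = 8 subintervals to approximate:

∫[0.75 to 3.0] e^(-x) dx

f(x) = e^(-x)
a = 0.75, b = 3.0, n = 8
h = (b - a)/n = 0.281250

Trapezoidal rule: (h/2)[f(x₀) + 2f(x₁) + 2f(x₂) + ... + f(xₙ)]

x_0 = 0.7500, f(x_0) = 0.472367, coefficient = 1
x_1 = 1.0312, f(x_1) = 0.356561, coefficient = 2
x_2 = 1.3125, f(x_2) = 0.269146, coefficient = 2
x_3 = 1.5938, f(x_3) = 0.203162, coefficient = 2
x_4 = 1.8750, f(x_4) = 0.153355, coefficient = 2
x_5 = 2.1562, f(x_5) = 0.115758, coefficient = 2
x_6 = 2.4375, f(x_6) = 0.087379, coefficient = 2
x_7 = 2.7188, f(x_7) = 0.065957, coefficient = 2
x_8 = 3.0000, f(x_8) = 0.049787, coefficient = 1

I ≈ (0.281250/2) × 3.024792 = 0.425361
Exact value: 0.422579
Error: 0.002782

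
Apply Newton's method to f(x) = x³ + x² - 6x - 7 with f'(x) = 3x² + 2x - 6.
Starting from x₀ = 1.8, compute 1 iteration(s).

f(x) = x³ + x² - 6x - 7
f'(x) = 3x² + 2x - 6
x₀ = 1.8

Newton-Raphson formula: x_{n+1} = x_n - f(x_n)/f'(x_n)

Iteration 1:
  f(1.800000) = -8.728000
  f'(1.800000) = 7.320000
  x_1 = 1.800000 - (-8.728000)/7.320000 = 2.992350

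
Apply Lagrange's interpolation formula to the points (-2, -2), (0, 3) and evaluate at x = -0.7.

Lagrange interpolation formula:
P(x) = Σ yᵢ × Lᵢ(x)
where Lᵢ(x) = Π_{j≠i} (x - xⱼ)/(xᵢ - xⱼ)

L_0(-0.7) = (-0.7 - 0)/(-2 - 0) = 0.350000
L_1(-0.7) = (-0.7 - (-2))/(0 - (-2)) = 0.650000

P(-0.7) = (-2)×L_0(-0.7) + 3×L_1(-0.7)
P(-0.7) = 1.250000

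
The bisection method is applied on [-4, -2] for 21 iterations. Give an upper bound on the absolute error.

Bisection error bound: |error| ≤ (b-a)/2^n
|error| ≤ (-2 - (-4))/2^21 = 2/2^21
|error| ≤ 0.0000009537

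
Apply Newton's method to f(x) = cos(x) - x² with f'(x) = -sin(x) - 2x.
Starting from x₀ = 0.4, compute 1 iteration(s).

f(x) = cos(x) - x²
f'(x) = -sin(x) - 2x
x₀ = 0.4

Newton-Raphson formula: x_{n+1} = x_n - f(x_n)/f'(x_n)

Iteration 1:
  f(0.400000) = 0.761061
  f'(0.400000) = -1.189418
  x_1 = 0.400000 - 0.761061/(-1.189418) = 1.039860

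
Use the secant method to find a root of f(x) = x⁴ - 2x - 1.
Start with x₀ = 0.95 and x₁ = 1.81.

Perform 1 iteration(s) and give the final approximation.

f(x) = x⁴ - 2x - 1
x₀ = 0.95, x₁ = 1.81

Secant formula: x_{n+1} = x_n - f(x_n)(x_n - x_{n-1})/(f(x_n) - f(x_{n-1}))

Iteration 1:
  f(0.950000) = -2.085494
  f(1.810000) = 6.112831
  x_2 = 1.810000 - 6.112831×(1.810000 - 0.950000)/(6.112831 - (-2.085494))
       = 1.168767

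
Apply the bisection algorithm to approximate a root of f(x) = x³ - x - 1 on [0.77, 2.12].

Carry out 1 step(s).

f(x) = x³ - x - 1
Initial interval: [0.77, 2.12]

Iteration 1:
  c_1 = (0.770000 + 2.120000)/2 = 1.445000
  f(c_1) = f(1.445000) = 0.572196
  f(a) × f(c) < 0, new interval: [0.770000, 1.445000]

After 1 iteration(s), the approximation is c_1 = 1.445000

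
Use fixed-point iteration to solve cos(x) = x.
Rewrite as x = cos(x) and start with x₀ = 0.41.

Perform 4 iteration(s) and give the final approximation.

Equation: cos(x) = x
Fixed-point form: x = cos(x)
x₀ = 0.41

x_1 = g(0.410000) = 0.917121
x_2 = g(0.917121) = 0.608108
x_3 = g(0.608108) = 0.820730
x_4 = g(0.820730) = 0.681687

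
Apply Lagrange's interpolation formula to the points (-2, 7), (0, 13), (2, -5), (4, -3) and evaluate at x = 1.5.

Lagrange interpolation formula:
P(x) = Σ yᵢ × Lᵢ(x)
where Lᵢ(x) = Π_{j≠i} (x - xⱼ)/(xᵢ - xⱼ)

L_0(1.5) = (1.5 - 0)/(-2 - 0) × (1.5 - 2)/(-2 - 2) × (1.5 - 4)/(-2 - 4) = -0.039062
L_1(1.5) = (1.5 - (-2))/(0 - (-2)) × (1.5 - 2)/(0 - 2) × (1.5 - 4)/(0 - 4) = 0.273438
L_2(1.5) = (1.5 - (-2))/(2 - (-2)) × (1.5 - 0)/(2 - 0) × (1.5 - 4)/(2 - 4) = 0.820312
L_3(1.5) = (1.5 - (-2))/(4 - (-2)) × (1.5 - 0)/(4 - 0) × (1.5 - 2)/(4 - 2) = -0.054688

P(1.5) = 7×L_0(1.5) + 13×L_1(1.5) + (-5)×L_2(1.5) + (-3)×L_3(1.5)
P(1.5) = -0.656250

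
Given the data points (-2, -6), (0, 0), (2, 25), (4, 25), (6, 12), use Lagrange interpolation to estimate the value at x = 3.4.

Lagrange interpolation formula:
P(x) = Σ yᵢ × Lᵢ(x)
where Lᵢ(x) = Π_{j≠i} (x - xⱼ)/(xᵢ - xⱼ)

L_0(3.4) = (3.4 - 0)/(-2 - 0) × (3.4 - 2)/(-2 - 2) × (3.4 - 4)/(-2 - 4) × (3.4 - 6)/(-2 - 6) = 0.019338
L_1(3.4) = (3.4 - (-2))/(0 - (-2)) × (3.4 - 2)/(0 - 2) × (3.4 - 4)/(0 - 4) × (3.4 - 6)/(0 - 6) = -0.122850
L_2(3.4) = (3.4 - (-2))/(2 - (-2)) × (3.4 - 0)/(2 - 0) × (3.4 - 4)/(2 - 4) × (3.4 - 6)/(2 - 6) = 0.447525
L_3(3.4) = (3.4 - (-2))/(4 - (-2)) × (3.4 - 0)/(4 - 0) × (3.4 - 2)/(4 - 2) × (3.4 - 6)/(4 - 6) = 0.696150
L_4(3.4) = (3.4 - (-2))/(6 - (-2)) × (3.4 - 0)/(6 - 0) × (3.4 - 2)/(6 - 2) × (3.4 - 4)/(6 - 4) = -0.040163

P(3.4) = (-6)×L_0(3.4) + 0×L_1(3.4) + 25×L_2(3.4) + 25×L_3(3.4) + 12×L_4(3.4)
P(3.4) = 27.993900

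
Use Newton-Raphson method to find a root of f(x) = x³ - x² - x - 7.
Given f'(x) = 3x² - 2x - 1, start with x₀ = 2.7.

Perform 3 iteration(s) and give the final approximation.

f(x) = x³ - x² - x - 7
f'(x) = 3x² - 2x - 1
x₀ = 2.7

Newton-Raphson formula: x_{n+1} = x_n - f(x_n)/f'(x_n)

Iteration 1:
  f(2.700000) = 2.693000
  f'(2.700000) = 15.470000
  x_1 = 2.700000 - 2.693000/15.470000 = 2.525921
Iteration 2:
  f(2.525921) = 0.209879
  f'(2.525921) = 13.088991
  x_2 = 2.525921 - 0.209879/13.088991 = 2.509886
Iteration 3:
  f(2.509886) = 0.001687
  f'(2.509886) = 12.878816
  x_3 = 2.509886 - 0.001687/12.878816 = 2.509755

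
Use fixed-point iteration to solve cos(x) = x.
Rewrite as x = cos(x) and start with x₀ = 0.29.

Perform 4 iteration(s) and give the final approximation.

Equation: cos(x) = x
Fixed-point form: x = cos(x)
x₀ = 0.29

x_1 = g(0.290000) = 0.958244
x_2 = g(0.958244) = 0.574958
x_3 = g(0.574958) = 0.839215
x_4 = g(0.839215) = 0.668047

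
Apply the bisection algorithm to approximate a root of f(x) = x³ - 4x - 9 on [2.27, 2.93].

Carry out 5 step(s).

f(x) = x³ - 4x - 9
Initial interval: [2.27, 2.93]

Iteration 1:
  c_1 = (2.270000 + 2.930000)/2 = 2.600000
  f(c_1) = f(2.600000) = -1.824000
  f(a) × f(c) ≥ 0, new interval: [2.600000, 2.930000]
Iteration 2:
  c_2 = (2.600000 + 2.930000)/2 = 2.765000
  f(c_2) = f(2.765000) = 1.079047
  f(a) × f(c) < 0, new interval: [2.600000, 2.765000]
Iteration 3:
  c_3 = (2.600000 + 2.765000)/2 = 2.682500
  f(c_3) = f(2.682500) = -0.427250
  f(a) × f(c) ≥ 0, new interval: [2.682500, 2.765000]
Iteration 4:
  c_4 = (2.682500 + 2.765000)/2 = 2.723750
  f(c_4) = f(2.723750) = 0.311995
  f(a) × f(c) < 0, new interval: [2.682500, 2.723750]
Iteration 5:
  c_5 = (2.682500 + 2.723750)/2 = 2.703125
  f(c_5) = f(2.703125) = -0.061077
  f(a) × f(c) ≥ 0, new interval: [2.703125, 2.723750]

After 5 iteration(s), the approximation is c_5 = 2.703125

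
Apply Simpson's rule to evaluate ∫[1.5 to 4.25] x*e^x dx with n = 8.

f(x) = x*e^x
a = 1.5, b = 4.25, n = 8
h = (b - a)/n = 0.343750

Simpson's rule: (h/3)[f(x₀) + 4f(x₁) + 2f(x₂) + ... + f(xₙ)]

x_0 = 1.5000, f(x_0) = 6.722534, coefficient = 1
x_1 = 1.8438, f(x_1) = 11.652859, coefficient = 4
x_2 = 2.1875, f(x_2) = 19.496975, coefficient = 2
x_3 = 2.5312, f(x_3) = 31.815807, coefficient = 4
x_4 = 2.8750, f(x_4) = 50.960594, coefficient = 2
x_5 = 3.2188, f(x_5) = 80.458626, coefficient = 4
x_6 = 3.5625, f(x_6) = 125.582454, coefficient = 2
x_7 = 3.9062, f(x_7) = 194.188208, coefficient = 4
x_8 = 4.2500, f(x_8) = 297.948002, coefficient = 1

I ≈ (0.343750/3) × 1969.212583 = 225.638942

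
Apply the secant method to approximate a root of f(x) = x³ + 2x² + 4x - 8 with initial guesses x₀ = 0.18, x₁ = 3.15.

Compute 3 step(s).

f(x) = x³ + 2x² + 4x - 8
x₀ = 0.18, x₁ = 3.15

Secant formula: x_{n+1} = x_n - f(x_n)(x_n - x_{n-1})/(f(x_n) - f(x_{n-1}))

Iteration 1:
  f(0.180000) = -7.209368
  f(3.150000) = 55.700875
  x_2 = 3.150000 - 55.700875×(3.150000 - 0.180000)/(55.700875 - (-7.209368))
       = 0.520355
Iteration 2:
  f(3.150000) = 55.700875
  f(0.520355) = -5.236144
  x_3 = 0.520355 - (-5.236144)×(0.520355 - 3.150000)/(-5.236144 - 55.700875)
       = 0.746313
Iteration 3:
  f(0.520355) = -5.236144
  f(0.746313) = -3.485098
  x_4 = 0.746313 - (-3.485098)×(0.746313 - 0.520355)/(-3.485098 - (-5.236144))
       = 1.196036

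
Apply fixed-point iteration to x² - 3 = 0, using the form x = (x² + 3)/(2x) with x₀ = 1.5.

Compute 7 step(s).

Equation: x² - 3 = 0
Fixed-point form: x = (x² + 3)/(2x)
x₀ = 1.5

x_1 = g(1.500000) = 1.750000
x_2 = g(1.750000) = 1.732143
x_3 = g(1.732143) = 1.732051
x_4 = g(1.732051) = 1.732051
x_5 = g(1.732051) = 1.732051
x_6 = g(1.732051) = 1.732051
x_7 = g(1.732051) = 1.732051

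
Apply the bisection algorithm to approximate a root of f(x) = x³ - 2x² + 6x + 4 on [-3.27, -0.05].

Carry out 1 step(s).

f(x) = x³ - 2x² + 6x + 4
Initial interval: [-3.27, -0.05]

Iteration 1:
  c_1 = (-3.270000 + (-0.050000))/2 = -1.660000
  f(c_1) = f(-1.660000) = -16.045496
  f(a) × f(c) ≥ 0, new interval: [-1.660000, -0.050000]

After 1 iteration(s), the approximation is c_1 = -1.660000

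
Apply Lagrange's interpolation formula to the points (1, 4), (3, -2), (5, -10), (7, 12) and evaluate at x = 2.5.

Lagrange interpolation formula:
P(x) = Σ yᵢ × Lᵢ(x)
where Lᵢ(x) = Π_{j≠i} (x - xⱼ)/(xᵢ - xⱼ)

L_0(2.5) = (2.5 - 3)/(1 - 3) × (2.5 - 5)/(1 - 5) × (2.5 - 7)/(1 - 7) = 0.117188
L_1(2.5) = (2.5 - 1)/(3 - 1) × (2.5 - 5)/(3 - 5) × (2.5 - 7)/(3 - 7) = 1.054688
L_2(2.5) = (2.5 - 1)/(5 - 1) × (2.5 - 3)/(5 - 3) × (2.5 - 7)/(5 - 7) = -0.210938
L_3(2.5) = (2.5 - 1)/(7 - 1) × (2.5 - 3)/(7 - 3) × (2.5 - 5)/(7 - 5) = 0.039062

P(2.5) = 4×L_0(2.5) + (-2)×L_1(2.5) + (-10)×L_2(2.5) + 12×L_3(2.5)
P(2.5) = 0.937500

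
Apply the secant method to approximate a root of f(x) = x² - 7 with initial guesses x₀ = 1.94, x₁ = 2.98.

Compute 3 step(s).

f(x) = x² - 7
x₀ = 1.94, x₁ = 2.98

Secant formula: x_{n+1} = x_n - f(x_n)(x_n - x_{n-1})/(f(x_n) - f(x_{n-1}))

Iteration 1:
  f(1.940000) = -3.236400
  f(2.980000) = 1.880400
  x_2 = 2.980000 - 1.880400×(2.980000 - 1.940000)/(1.880400 - (-3.236400))
       = 2.597805
Iteration 2:
  f(2.980000) = 1.880400
  f(2.597805) = -0.251410
  x_3 = 2.597805 - (-0.251410)×(2.597805 - 2.980000)/(-0.251410 - 1.880400)
       = 2.642878
Iteration 3:
  f(2.597805) = -0.251410
  f(2.642878) = -0.015195
  x_4 = 2.642878 - (-0.015195)×(2.642878 - 2.597805)/(-0.015195 - (-0.251410))
       = 2.645778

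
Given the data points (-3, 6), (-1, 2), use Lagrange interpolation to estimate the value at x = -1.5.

Lagrange interpolation formula:
P(x) = Σ yᵢ × Lᵢ(x)
where Lᵢ(x) = Π_{j≠i} (x - xⱼ)/(xᵢ - xⱼ)

L_0(-1.5) = (-1.5 - (-1))/(-3 - (-1)) = 0.250000
L_1(-1.5) = (-1.5 - (-3))/(-1 - (-3)) = 0.750000

P(-1.5) = 6×L_0(-1.5) + 2×L_1(-1.5)
P(-1.5) = 3.000000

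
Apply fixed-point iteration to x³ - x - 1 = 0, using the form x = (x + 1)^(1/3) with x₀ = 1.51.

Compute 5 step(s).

Equation: x³ - x - 1 = 0
Fixed-point form: x = (x + 1)^(1/3)
x₀ = 1.51

x_1 = g(1.510000) = 1.359016
x_2 = g(1.359016) = 1.331201
x_3 = g(1.331201) = 1.325948
x_4 = g(1.325948) = 1.324952
x_5 = g(1.324952) = 1.324762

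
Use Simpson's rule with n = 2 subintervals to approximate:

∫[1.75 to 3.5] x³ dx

f(x) = x³
a = 1.75, b = 3.5, n = 2
h = (b - a)/n = 0.875000

Simpson's rule: (h/3)[f(x₀) + 4f(x₁) + 2f(x₂) + ... + f(xₙ)]

x_0 = 1.7500, f(x_0) = 5.359375, coefficient = 1
x_1 = 2.6250, f(x_1) = 18.087891, coefficient = 4
x_2 = 3.5000, f(x_2) = 42.875000, coefficient = 1

I ≈ (0.875000/3) × 120.585938 = 35.170898
Exact value: 35.170898
Error: 0.000000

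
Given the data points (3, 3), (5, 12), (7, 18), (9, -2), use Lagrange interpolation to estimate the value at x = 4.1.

Lagrange interpolation formula:
P(x) = Σ yᵢ × Lᵢ(x)
where Lᵢ(x) = Π_{j≠i} (x - xⱼ)/(xᵢ - xⱼ)

L_0(4.1) = (4.1 - 5)/(3 - 5) × (4.1 - 7)/(3 - 7) × (4.1 - 9)/(3 - 9) = 0.266438
L_1(4.1) = (4.1 - 3)/(5 - 3) × (4.1 - 7)/(5 - 7) × (4.1 - 9)/(5 - 9) = 0.976937
L_2(4.1) = (4.1 - 3)/(7 - 3) × (4.1 - 5)/(7 - 5) × (4.1 - 9)/(7 - 9) = -0.303188
L_3(4.1) = (4.1 - 3)/(9 - 3) × (4.1 - 5)/(9 - 5) × (4.1 - 7)/(9 - 7) = 0.059813

P(4.1) = 3×L_0(4.1) + 12×L_1(4.1) + 18×L_2(4.1) + (-2)×L_3(4.1)
P(4.1) = 6.945562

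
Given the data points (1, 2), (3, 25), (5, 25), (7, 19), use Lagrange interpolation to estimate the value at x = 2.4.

Lagrange interpolation formula:
P(x) = Σ yᵢ × Lᵢ(x)
where Lᵢ(x) = Π_{j≠i} (x - xⱼ)/(xᵢ - xⱼ)

L_0(2.4) = (2.4 - 3)/(1 - 3) × (2.4 - 5)/(1 - 5) × (2.4 - 7)/(1 - 7) = 0.149500
L_1(2.4) = (2.4 - 1)/(3 - 1) × (2.4 - 5)/(3 - 5) × (2.4 - 7)/(3 - 7) = 1.046500
L_2(2.4) = (2.4 - 1)/(5 - 1) × (2.4 - 3)/(5 - 3) × (2.4 - 7)/(5 - 7) = -0.241500
L_3(2.4) = (2.4 - 1)/(7 - 1) × (2.4 - 3)/(7 - 3) × (2.4 - 5)/(7 - 5) = 0.045500

P(2.4) = 2×L_0(2.4) + 25×L_1(2.4) + 25×L_2(2.4) + 19×L_3(2.4)
P(2.4) = 21.288500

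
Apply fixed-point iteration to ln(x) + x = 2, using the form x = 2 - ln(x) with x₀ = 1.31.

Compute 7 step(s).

Equation: ln(x) + x = 2
Fixed-point form: x = 2 - ln(x)
x₀ = 1.31

x_1 = g(1.310000) = 1.729973
x_2 = g(1.729973) = 1.451894
x_3 = g(1.451894) = 1.627131
x_4 = g(1.627131) = 1.513182
x_5 = g(1.513182) = 1.585785
x_6 = g(1.585785) = 1.538920
x_7 = g(1.538920) = 1.568919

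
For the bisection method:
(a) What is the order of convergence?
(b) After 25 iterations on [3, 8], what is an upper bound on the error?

(a) Bisection has linear (order 1) convergence; the error is halved each step.

(b) Error bound = (b-a)/2^n = (8 - 3)/2^{25}
    = 5/2^{25}

(a) 1 (linear); (b) error ≤ 1.49e-07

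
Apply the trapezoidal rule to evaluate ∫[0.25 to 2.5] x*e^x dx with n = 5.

f(x) = x*e^x
a = 0.25, b = 2.5, n = 5
h = (b - a)/n = 0.450000

Trapezoidal rule: (h/2)[f(x₀) + 2f(x₁) + 2f(x₂) + ... + f(xₙ)]

x_0 = 0.2500, f(x_0) = 0.321006, coefficient = 1
x_1 = 0.7000, f(x_1) = 1.409627, coefficient = 2
x_2 = 1.1500, f(x_2) = 3.631922, coefficient = 2
x_3 = 1.6000, f(x_3) = 7.924852, coefficient = 2
x_4 = 2.0500, f(x_4) = 15.924197, coefficient = 2
x_5 = 2.5000, f(x_5) = 30.456235, coefficient = 1

I ≈ (0.450000/2) × 88.558437 = 19.925648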